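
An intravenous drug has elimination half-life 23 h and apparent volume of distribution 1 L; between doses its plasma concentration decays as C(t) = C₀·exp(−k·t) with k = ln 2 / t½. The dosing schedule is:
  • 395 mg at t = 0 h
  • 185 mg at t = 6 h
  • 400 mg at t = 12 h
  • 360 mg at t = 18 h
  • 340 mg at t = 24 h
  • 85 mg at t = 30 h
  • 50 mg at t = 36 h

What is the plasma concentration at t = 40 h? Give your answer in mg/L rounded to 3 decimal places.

859.385 mg/L

k = ln 2 / 23 = 0.03014 per h
Dose 1 (395 mg at t=0 h): 395·exp(−0.03014·40) = 118.322 mg/L
Dose 2 (185 mg at t=6 h): 185·exp(−0.03014·34) = 66.400 mg/L
Dose 3 (400 mg at t=12 h): 400·exp(−0.03014·28) = 172.024 mg/L
Dose 4 (360 mg at t=18 h): 360·exp(−0.03014·22) = 185.507 mg/L
Dose 5 (340 mg at t=24 h): 340·exp(−0.03014·16) = 209.926 mg/L
Dose 6 (85 mg at t=30 h): 85·exp(−0.03014·10) = 62.883 mg/L
Dose 7 (50 mg at t=36 h): 50·exp(−0.03014·4) = 44.322 mg/L
C(40) = 118.322 + 66.400 + 172.024 + 185.507 + 209.926 + 62.883 + 44.322 = 859.385 mg/L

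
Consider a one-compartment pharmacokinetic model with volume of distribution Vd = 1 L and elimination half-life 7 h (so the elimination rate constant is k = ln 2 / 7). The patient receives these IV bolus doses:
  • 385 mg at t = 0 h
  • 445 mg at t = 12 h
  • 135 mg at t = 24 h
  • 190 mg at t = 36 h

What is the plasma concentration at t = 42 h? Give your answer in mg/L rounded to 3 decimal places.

156.432 mg/L

k = ln 2 / 7 = 0.09902 per h
Dose 1 (385 mg at t=0 h): 385·exp(−0.09902·42) = 6.016 mg/L
Dose 2 (445 mg at t=12 h): 445·exp(−0.09902·30) = 22.816 mg/L
Dose 3 (135 mg at t=24 h): 135·exp(−0.09902·18) = 22.712 mg/L
Dose 4 (190 mg at t=36 h): 190·exp(−0.09902·6) = 104.889 mg/L
C(42) = 6.016 + 22.816 + 22.712 + 104.889 = 156.432 mg/L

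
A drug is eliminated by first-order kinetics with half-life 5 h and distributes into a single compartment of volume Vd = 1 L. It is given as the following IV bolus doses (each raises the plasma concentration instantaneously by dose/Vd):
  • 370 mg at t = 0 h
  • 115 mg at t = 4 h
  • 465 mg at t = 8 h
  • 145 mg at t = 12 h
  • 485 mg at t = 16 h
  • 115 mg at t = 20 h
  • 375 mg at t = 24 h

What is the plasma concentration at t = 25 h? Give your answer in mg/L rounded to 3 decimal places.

k = ln 2 / 5 = 0.13863 per h
Dose 1 (370 mg at t=0 h): 370·exp(−0.13863·25) = 11.563 mg/L
Dose 2 (115 mg at t=4 h): 115·exp(−0.13863·21) = 6.257 mg/L
Dose 3 (465 mg at t=8 h): 465·exp(−0.13863·17) = 44.051 mg/L
Dose 4 (145 mg at t=12 h): 145·exp(−0.13863·13) = 23.916 mg/L
Dose 5 (485 mg at t=16 h): 485·exp(−0.13863·9) = 139.280 mg/L
Dose 6 (115 mg at t=20 h): 115·exp(−0.13863·5) = 57.500 mg/L
Dose 7 (375 mg at t=24 h): 375·exp(−0.13863·1) = 326.456 mg/L
C(25) = 11.563 + 6.257 + 44.051 + 23.916 + 139.280 + 57.500 + 326.456 = 609.022 mg/L

609.022 mg/L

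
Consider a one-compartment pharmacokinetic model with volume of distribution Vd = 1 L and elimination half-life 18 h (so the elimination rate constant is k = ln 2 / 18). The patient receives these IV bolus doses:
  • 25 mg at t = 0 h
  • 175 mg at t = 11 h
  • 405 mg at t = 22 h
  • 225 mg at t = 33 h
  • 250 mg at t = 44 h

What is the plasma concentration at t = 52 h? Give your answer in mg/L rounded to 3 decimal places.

k = ln 2 / 18 = 0.03851 per h
Dose 1 (25 mg at t=0 h): 25·exp(−0.03851·52) = 3.375 mg/L
Dose 2 (175 mg at t=11 h): 175·exp(−0.03851·41) = 36.088 mg/L
Dose 3 (405 mg at t=22 h): 405·exp(−0.03851·30) = 127.567 mg/L
Dose 4 (225 mg at t=33 h): 225·exp(−0.03851·19) = 108.250 mg/L
Dose 5 (250 mg at t=44 h): 250·exp(−0.03851·8) = 183.717 mg/L
C(52) = 3.375 + 36.088 + 127.567 + 108.250 + 183.717 = 458.997 mg/L

458.997 mg/L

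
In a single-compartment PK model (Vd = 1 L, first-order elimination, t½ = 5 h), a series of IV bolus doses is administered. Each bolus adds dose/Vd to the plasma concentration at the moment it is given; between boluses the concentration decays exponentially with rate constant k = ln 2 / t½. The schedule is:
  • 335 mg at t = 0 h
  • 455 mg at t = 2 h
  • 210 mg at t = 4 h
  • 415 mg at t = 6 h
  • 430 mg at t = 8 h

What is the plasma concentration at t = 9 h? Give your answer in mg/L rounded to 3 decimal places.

k = ln 2 / 5 = 0.13863 per h
Dose 1 (335 mg at t=0 h): 335·exp(−0.13863·9) = 96.203 mg/L
Dose 2 (455 mg at t=2 h): 455·exp(−0.13863·7) = 172.413 mg/L
Dose 3 (210 mg at t=4 h): 210·exp(−0.13863·5) = 105.000 mg/L
Dose 4 (415 mg at t=6 h): 415·exp(−0.13863·3) = 273.798 mg/L
Dose 5 (430 mg at t=8 h): 430·exp(−0.13863·1) = 374.337 mg/L
C(9) = 96.203 + 172.413 + 105.000 + 273.798 + 374.337 = 1021.751 mg/L

1021.751 mg/L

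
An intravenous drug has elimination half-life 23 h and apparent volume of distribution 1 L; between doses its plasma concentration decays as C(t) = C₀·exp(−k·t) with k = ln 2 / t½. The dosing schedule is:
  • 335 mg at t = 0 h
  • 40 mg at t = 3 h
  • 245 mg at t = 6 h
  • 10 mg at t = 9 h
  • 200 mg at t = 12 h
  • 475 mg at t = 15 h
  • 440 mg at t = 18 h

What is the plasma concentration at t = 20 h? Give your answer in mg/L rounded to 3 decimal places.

1355.133 mg/L

k = ln 2 / 23 = 0.03014 per h
Dose 1 (335 mg at t=0 h): 335·exp(−0.03014·20) = 183.349 mg/L
Dose 2 (40 mg at t=3 h): 40·exp(−0.03014·17) = 23.964 mg/L
Dose 3 (245 mg at t=6 h): 245·exp(−0.03014·14) = 160.668 mg/L
Dose 4 (10 mg at t=9 h): 10·exp(−0.03014·11) = 7.178 mg/L
Dose 5 (200 mg at t=12 h): 200·exp(−0.03014·8) = 157.153 mg/L
Dose 6 (475 mg at t=15 h): 475·exp(−0.03014·5) = 408.557 mg/L
Dose 7 (440 mg at t=18 h): 440·exp(−0.03014·2) = 414.263 mg/L
C(20) = 183.349 + 23.964 + 160.668 + 7.178 + 157.153 + 408.557 + 414.263 = 1355.133 mg/L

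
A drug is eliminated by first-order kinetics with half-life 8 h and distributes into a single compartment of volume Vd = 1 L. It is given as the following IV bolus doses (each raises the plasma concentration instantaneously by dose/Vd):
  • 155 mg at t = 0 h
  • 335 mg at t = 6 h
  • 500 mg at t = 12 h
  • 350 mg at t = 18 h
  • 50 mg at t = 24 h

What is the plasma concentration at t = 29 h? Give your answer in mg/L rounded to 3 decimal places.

340.218 mg/L

k = ln 2 / 8 = 0.08664 per h
Dose 1 (155 mg at t=0 h): 155·exp(−0.08664·29) = 12.563 mg/L
Dose 2 (335 mg at t=6 h): 335·exp(−0.08664·23) = 45.665 mg/L
Dose 3 (500 mg at t=12 h): 500·exp(−0.08664·17) = 114.626 mg/L
Dose 4 (350 mg at t=18 h): 350·exp(−0.08664·11) = 134.943 mg/L
Dose 5 (50 mg at t=24 h): 50·exp(−0.08664·5) = 32.421 mg/L
C(29) = 12.563 + 45.665 + 114.626 + 134.943 + 32.421 = 340.218 mg/L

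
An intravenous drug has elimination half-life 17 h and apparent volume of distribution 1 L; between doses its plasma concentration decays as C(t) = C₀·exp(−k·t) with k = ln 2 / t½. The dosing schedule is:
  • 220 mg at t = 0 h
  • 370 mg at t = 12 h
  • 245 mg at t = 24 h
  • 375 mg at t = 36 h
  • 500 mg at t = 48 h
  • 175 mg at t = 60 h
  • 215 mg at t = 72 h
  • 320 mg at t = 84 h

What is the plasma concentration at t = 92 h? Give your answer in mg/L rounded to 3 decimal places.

k = ln 2 / 17 = 0.04077 per h
Dose 1 (220 mg at t=0 h): 220·exp(−0.04077·92) = 5.168 mg/L
Dose 2 (370 mg at t=12 h): 370·exp(−0.04077·80) = 14.177 mg/L
Dose 3 (245 mg at t=24 h): 245·exp(−0.04077·68) = 15.312 mg/L
Dose 4 (375 mg at t=36 h): 375·exp(−0.04077·56) = 38.230 mg/L
Dose 5 (500 mg at t=48 h): 500·exp(−0.04077·44) = 83.145 mg/L
Dose 6 (175 mg at t=60 h): 175·exp(−0.04077·32) = 47.467 mg/L
Dose 7 (215 mg at t=72 h): 215·exp(−0.04077·20) = 95.123 mg/L
Dose 8 (320 mg at t=84 h): 320·exp(−0.04077·8) = 230.934 mg/L
C(92) = 5.168 + 14.177 + 15.312 + 38.230 + 83.145 + 47.467 + 95.123 + 230.934 = 529.557 mg/L

529.557 mg/L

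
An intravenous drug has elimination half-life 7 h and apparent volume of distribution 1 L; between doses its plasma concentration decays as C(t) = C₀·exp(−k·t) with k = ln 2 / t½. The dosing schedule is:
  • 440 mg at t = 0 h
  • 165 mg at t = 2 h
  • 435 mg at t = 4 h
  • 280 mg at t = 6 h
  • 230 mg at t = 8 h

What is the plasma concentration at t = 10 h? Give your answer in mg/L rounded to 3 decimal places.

k = ln 2 / 7 = 0.09902 per h
Dose 1 (440 mg at t=0 h): 440·exp(−0.09902·10) = 163.459 mg/L
Dose 2 (165 mg at t=2 h): 165·exp(−0.09902·8) = 74.722 mg/L
Dose 3 (435 mg at t=4 h): 435·exp(−0.09902·6) = 240.139 mg/L
Dose 4 (280 mg at t=6 h): 280·exp(−0.09902·4) = 188.426 mg/L
Dose 5 (230 mg at t=8 h): 230·exp(−0.09902·2) = 188.677 mg/L
C(10) = 163.459 + 74.722 + 240.139 + 188.426 + 188.677 = 855.424 mg/L

855.424 mg/L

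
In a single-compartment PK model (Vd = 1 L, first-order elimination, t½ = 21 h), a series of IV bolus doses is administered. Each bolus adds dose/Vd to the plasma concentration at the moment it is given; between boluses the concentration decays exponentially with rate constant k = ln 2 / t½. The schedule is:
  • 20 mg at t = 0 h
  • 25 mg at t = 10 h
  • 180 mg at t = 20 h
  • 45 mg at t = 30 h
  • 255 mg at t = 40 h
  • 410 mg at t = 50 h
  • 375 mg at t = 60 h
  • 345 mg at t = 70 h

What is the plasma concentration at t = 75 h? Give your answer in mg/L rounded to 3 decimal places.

825.140 mg/L

k = ln 2 / 21 = 0.03301 per h
Dose 1 (20 mg at t=0 h): 20·exp(−0.03301·75) = 1.682 mg/L
Dose 2 (25 mg at t=10 h): 25·exp(−0.03301·65) = 2.925 mg/L
Dose 3 (180 mg at t=20 h): 180·exp(−0.03301·55) = 29.300 mg/L
Dose 4 (45 mg at t=30 h): 45·exp(−0.03301·45) = 10.189 mg/L
Dose 5 (255 mg at t=40 h): 255·exp(−0.03301·35) = 80.320 mg/L
Dose 6 (410 mg at t=50 h): 410·exp(−0.03301·25) = 179.645 mg/L
Dose 7 (375 mg at t=60 h): 375·exp(−0.03301·15) = 228.565 mg/L
Dose 8 (345 mg at t=70 h): 345·exp(−0.03301·5) = 292.513 mg/L
C(75) = 1.682 + 2.925 + 29.300 + 10.189 + 80.320 + 179.645 + 228.565 + 292.513 = 825.140 mg/L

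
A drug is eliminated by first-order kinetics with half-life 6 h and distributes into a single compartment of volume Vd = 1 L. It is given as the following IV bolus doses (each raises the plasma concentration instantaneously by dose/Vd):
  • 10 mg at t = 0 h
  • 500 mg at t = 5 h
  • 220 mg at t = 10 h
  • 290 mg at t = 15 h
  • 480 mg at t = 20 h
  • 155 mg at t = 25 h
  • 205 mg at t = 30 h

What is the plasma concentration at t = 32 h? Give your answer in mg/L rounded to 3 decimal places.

432.112 mg/L

k = ln 2 / 6 = 0.11552 per h
Dose 1 (10 mg at t=0 h): 10·exp(−0.11552·32) = 0.248 mg/L
Dose 2 (500 mg at t=5 h): 500·exp(−0.11552·27) = 22.097 mg/L
Dose 3 (220 mg at t=10 h): 220·exp(−0.11552·22) = 17.324 mg/L
Dose 4 (290 mg at t=15 h): 290·exp(−0.11552·17) = 40.689 mg/L
Dose 5 (480 mg at t=20 h): 480·exp(−0.11552·12) = 120.000 mg/L
Dose 6 (155 mg at t=25 h): 155·exp(−0.11552·7) = 69.045 mg/L
Dose 7 (205 mg at t=30 h): 205·exp(−0.11552·2) = 162.709 mg/L
C(32) = 0.248 + 22.097 + 17.324 + 40.689 + 120.000 + 69.045 + 162.709 = 432.112 mg/L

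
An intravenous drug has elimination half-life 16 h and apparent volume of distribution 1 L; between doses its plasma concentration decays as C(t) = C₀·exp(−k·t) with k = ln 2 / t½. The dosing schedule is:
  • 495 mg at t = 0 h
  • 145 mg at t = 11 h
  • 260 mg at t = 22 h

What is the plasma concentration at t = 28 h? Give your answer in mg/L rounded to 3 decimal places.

417.078 mg/L

k = ln 2 / 16 = 0.04332 per h
Dose 1 (495 mg at t=0 h): 495·exp(−0.04332·28) = 147.164 mg/L
Dose 2 (145 mg at t=11 h): 145·exp(−0.04332·17) = 69.426 mg/L
Dose 3 (260 mg at t=22 h): 260·exp(−0.04332·6) = 200.487 mg/L
C(28) = 147.164 + 69.426 + 200.487 = 417.078 mg/L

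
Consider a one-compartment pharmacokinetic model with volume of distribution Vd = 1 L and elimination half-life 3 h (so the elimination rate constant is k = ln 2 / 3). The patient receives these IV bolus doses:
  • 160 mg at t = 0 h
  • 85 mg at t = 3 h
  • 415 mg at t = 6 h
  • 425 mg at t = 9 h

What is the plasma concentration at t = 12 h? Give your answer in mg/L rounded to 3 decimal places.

k = ln 2 / 3 = 0.23105 per h
Dose 1 (160 mg at t=0 h): 160·exp(−0.23105·12) = 10.000 mg/L
Dose 2 (85 mg at t=3 h): 85·exp(−0.23105·9) = 10.625 mg/L
Dose 3 (415 mg at t=6 h): 415·exp(−0.23105·6) = 103.750 mg/L
Dose 4 (425 mg at t=9 h): 425·exp(−0.23105·3) = 212.500 mg/L
C(12) = 10.000 + 10.625 + 103.750 + 212.500 = 336.875 mg/L

336.875 mg/L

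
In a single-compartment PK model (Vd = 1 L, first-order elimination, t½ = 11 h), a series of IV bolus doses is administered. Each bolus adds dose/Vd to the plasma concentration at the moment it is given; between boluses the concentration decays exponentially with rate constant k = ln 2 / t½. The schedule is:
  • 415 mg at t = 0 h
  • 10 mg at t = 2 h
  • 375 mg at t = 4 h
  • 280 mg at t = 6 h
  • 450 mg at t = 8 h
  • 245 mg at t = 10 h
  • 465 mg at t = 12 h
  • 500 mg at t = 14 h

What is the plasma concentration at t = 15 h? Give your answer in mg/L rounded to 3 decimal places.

1834.638 mg/L

k = ln 2 / 11 = 0.06301 per h
Dose 1 (415 mg at t=0 h): 415·exp(−0.06301·15) = 161.270 mg/L
Dose 2 (10 mg at t=2 h): 10·exp(−0.06301·13) = 4.408 mg/L
Dose 3 (375 mg at t=4 h): 375·exp(−0.06301·11) = 187.500 mg/L
Dose 4 (280 mg at t=6 h): 280·exp(−0.06301·9) = 158.804 mg/L
Dose 5 (450 mg at t=8 h): 450·exp(−0.06301·7) = 289.500 mg/L
Dose 6 (245 mg at t=10 h): 245·exp(−0.06301·5) = 178.786 mg/L
Dose 7 (465 mg at t=12 h): 465·exp(−0.06301·3) = 384.905 mg/L
Dose 8 (500 mg at t=14 h): 500·exp(−0.06301·1) = 469.465 mg/L
C(15) = 161.270 + 4.408 + 187.500 + 158.804 + 289.500 + 178.786 + 384.905 + 469.465 = 1834.638 mg/L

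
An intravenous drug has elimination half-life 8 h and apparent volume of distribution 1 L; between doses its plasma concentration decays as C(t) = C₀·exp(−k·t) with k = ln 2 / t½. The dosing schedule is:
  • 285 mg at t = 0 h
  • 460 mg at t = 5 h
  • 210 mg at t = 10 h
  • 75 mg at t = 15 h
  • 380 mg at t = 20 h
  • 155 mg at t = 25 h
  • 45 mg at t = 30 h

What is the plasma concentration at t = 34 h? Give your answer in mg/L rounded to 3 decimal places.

k = ln 2 / 8 = 0.08664 per h
Dose 1 (285 mg at t=0 h): 285·exp(−0.08664·34) = 14.978 mg/L
Dose 2 (460 mg at t=5 h): 460·exp(−0.08664·29) = 37.284 mg/L
Dose 3 (210 mg at t=10 h): 210·exp(−0.08664·24) = 26.250 mg/L
Dose 4 (75 mg at t=15 h): 75·exp(−0.08664·19) = 14.458 mg/L
Dose 5 (380 mg at t=20 h): 380·exp(−0.08664·14) = 112.975 mg/L
Dose 6 (155 mg at t=25 h): 155·exp(−0.08664·9) = 71.068 mg/L
Dose 7 (45 mg at t=30 h): 45·exp(−0.08664·4) = 31.820 mg/L
C(34) = 14.978 + 37.284 + 26.250 + 14.458 + 112.975 + 71.068 + 31.820 = 308.833 mg/L

308.833 mg/L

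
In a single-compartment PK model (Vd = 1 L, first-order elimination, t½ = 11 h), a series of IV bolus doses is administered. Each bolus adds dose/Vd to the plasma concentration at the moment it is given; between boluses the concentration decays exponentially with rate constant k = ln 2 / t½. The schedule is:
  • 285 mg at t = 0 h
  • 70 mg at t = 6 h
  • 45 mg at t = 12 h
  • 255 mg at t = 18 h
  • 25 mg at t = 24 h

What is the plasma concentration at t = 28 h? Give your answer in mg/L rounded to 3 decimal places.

237.961 mg/L

k = ln 2 / 11 = 0.06301 per h
Dose 1 (285 mg at t=0 h): 285·exp(−0.06301·28) = 48.819 mg/L
Dose 2 (70 mg at t=6 h): 70·exp(−0.06301·22) = 17.500 mg/L
Dose 3 (45 mg at t=12 h): 45·exp(−0.06301·16) = 16.419 mg/L
Dose 4 (255 mg at t=18 h): 255·exp(−0.06301·10) = 135.793 mg/L
Dose 5 (25 mg at t=24 h): 25·exp(−0.06301·4) = 19.430 mg/L
C(28) = 48.819 + 17.500 + 16.419 + 135.793 + 19.430 = 237.961 mg/L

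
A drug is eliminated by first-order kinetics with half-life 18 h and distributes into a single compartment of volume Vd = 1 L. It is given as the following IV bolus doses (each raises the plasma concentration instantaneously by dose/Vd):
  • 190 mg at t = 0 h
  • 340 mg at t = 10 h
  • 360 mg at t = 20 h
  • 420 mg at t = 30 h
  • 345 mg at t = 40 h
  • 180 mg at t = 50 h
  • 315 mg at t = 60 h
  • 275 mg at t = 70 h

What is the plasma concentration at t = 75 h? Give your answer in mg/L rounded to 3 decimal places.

k = ln 2 / 18 = 0.03851 per h
Dose 1 (190 mg at t=0 h): 190·exp(−0.03851·75) = 10.579 mg/L
Dose 2 (340 mg at t=10 h): 340·exp(−0.03851·65) = 27.824 mg/L
Dose 3 (360 mg at t=20 h): 360·exp(−0.03851·55) = 43.300 mg/L
Dose 4 (420 mg at t=30 h): 420·exp(−0.03851·45) = 74.246 mg/L
Dose 5 (345 mg at t=40 h): 345·exp(−0.03851·35) = 89.636 mg/L
Dose 6 (180 mg at t=50 h): 180·exp(−0.03851·25) = 68.735 mg/L
Dose 7 (315 mg at t=60 h): 315·exp(−0.03851·15) = 176.788 mg/L
Dose 8 (275 mg at t=70 h): 275·exp(−0.03851·5) = 226.837 mg/L
C(75) = 10.579 + 27.824 + 43.300 + 74.246 + 89.636 + 68.735 + 176.788 + 226.837 = 717.945 mg/L

717.945 mg/L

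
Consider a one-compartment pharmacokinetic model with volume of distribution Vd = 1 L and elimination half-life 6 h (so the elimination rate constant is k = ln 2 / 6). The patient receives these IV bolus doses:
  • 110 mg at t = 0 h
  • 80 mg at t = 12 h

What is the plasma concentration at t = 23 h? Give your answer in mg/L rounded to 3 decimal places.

30.166 mg/L

k = ln 2 / 6 = 0.11552 per h
Dose 1 (110 mg at t=0 h): 110·exp(−0.11552·23) = 7.717 mg/L
Dose 2 (80 mg at t=12 h): 80·exp(−0.11552·11) = 22.449 mg/L
C(23) = 7.717 + 22.449 = 30.166 mg/L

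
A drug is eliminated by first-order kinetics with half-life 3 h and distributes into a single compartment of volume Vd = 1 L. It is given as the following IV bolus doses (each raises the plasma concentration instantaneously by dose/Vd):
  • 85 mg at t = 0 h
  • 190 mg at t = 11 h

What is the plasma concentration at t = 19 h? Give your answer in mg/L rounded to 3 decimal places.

k = ln 2 / 3 = 0.23105 per h
Dose 1 (85 mg at t=0 h): 85·exp(−0.23105·19) = 1.054 mg/L
Dose 2 (190 mg at t=11 h): 190·exp(−0.23105·8) = 29.923 mg/L
C(19) = 1.054 + 29.923 = 30.977 mg/L

30.977 mg/L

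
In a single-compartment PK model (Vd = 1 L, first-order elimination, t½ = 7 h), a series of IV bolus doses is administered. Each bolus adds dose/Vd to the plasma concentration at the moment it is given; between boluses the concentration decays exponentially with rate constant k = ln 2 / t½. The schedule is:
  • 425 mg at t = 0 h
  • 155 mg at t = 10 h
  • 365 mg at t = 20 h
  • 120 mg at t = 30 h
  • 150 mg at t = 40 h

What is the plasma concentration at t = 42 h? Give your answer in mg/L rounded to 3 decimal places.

k = ln 2 / 7 = 0.09902 per h
Dose 1 (425 mg at t=0 h): 425·exp(−0.09902·42) = 6.641 mg/L
Dose 2 (155 mg at t=10 h): 155·exp(−0.09902·32) = 6.519 mg/L
Dose 3 (365 mg at t=20 h): 365·exp(−0.09902·22) = 41.324 mg/L
Dose 4 (120 mg at t=30 h): 120·exp(−0.09902·12) = 36.570 mg/L
Dose 5 (150 mg at t=40 h): 150·exp(−0.09902·2) = 123.050 mg/L
C(42) = 6.641 + 6.519 + 41.324 + 36.570 + 123.050 = 214.104 mg/L

214.104 mg/L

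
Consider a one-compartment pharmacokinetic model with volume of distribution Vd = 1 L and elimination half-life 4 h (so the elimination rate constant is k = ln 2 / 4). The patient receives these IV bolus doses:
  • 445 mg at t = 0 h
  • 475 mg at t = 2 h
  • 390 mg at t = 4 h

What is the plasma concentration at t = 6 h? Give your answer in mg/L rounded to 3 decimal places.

670.603 mg/L

k = ln 2 / 4 = 0.17329 per h
Dose 1 (445 mg at t=0 h): 445·exp(−0.17329·6) = 157.331 mg/L
Dose 2 (475 mg at t=2 h): 475·exp(−0.17329·4) = 237.500 mg/L
Dose 3 (390 mg at t=4 h): 390·exp(−0.17329·2) = 275.772 mg/L
C(6) = 157.331 + 237.500 + 275.772 = 670.603 mg/L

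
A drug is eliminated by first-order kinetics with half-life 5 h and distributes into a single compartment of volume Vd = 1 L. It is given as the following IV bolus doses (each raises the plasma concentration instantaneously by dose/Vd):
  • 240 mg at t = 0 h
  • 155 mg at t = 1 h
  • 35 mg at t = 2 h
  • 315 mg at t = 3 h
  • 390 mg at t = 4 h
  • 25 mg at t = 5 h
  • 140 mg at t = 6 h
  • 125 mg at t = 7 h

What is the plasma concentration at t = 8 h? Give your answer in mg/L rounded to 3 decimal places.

766.048 mg/L

k = ln 2 / 5 = 0.13863 per h
Dose 1 (240 mg at t=0 h): 240·exp(−0.13863·8) = 79.170 mg/L
Dose 2 (155 mg at t=1 h): 155·exp(−0.13863·7) = 58.734 mg/L
Dose 3 (35 mg at t=2 h): 35·exp(−0.13863·6) = 15.235 mg/L
Dose 4 (315 mg at t=3 h): 315·exp(−0.13863·5) = 157.500 mg/L
Dose 5 (390 mg at t=4 h): 390·exp(−0.13863·4) = 223.996 mg/L
Dose 6 (25 mg at t=5 h): 25·exp(−0.13863·3) = 16.494 mg/L
Dose 7 (140 mg at t=6 h): 140·exp(−0.13863·2) = 106.100 mg/L
Dose 8 (125 mg at t=7 h): 125·exp(−0.13863·1) = 108.819 mg/L
C(8) = 79.170 + 58.734 + 15.235 + 157.500 + 223.996 + 16.494 + 106.100 + 108.819 = 766.048 mg/L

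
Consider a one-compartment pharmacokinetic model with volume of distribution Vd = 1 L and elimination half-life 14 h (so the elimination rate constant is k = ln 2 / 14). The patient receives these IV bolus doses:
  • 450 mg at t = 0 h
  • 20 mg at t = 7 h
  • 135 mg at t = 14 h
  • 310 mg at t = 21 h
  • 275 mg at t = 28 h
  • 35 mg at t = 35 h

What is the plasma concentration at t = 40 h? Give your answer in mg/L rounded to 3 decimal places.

k = ln 2 / 14 = 0.04951 per h
Dose 1 (450 mg at t=0 h): 450·exp(−0.04951·40) = 62.105 mg/L
Dose 2 (20 mg at t=7 h): 20·exp(−0.04951·33) = 3.904 mg/L
Dose 3 (135 mg at t=14 h): 135·exp(−0.04951·26) = 37.263 mg/L
Dose 4 (310 mg at t=21 h): 310·exp(−0.04951·19) = 121.010 mg/L
Dose 5 (275 mg at t=28 h): 275·exp(−0.04951·12) = 151.812 mg/L
Dose 6 (35 mg at t=35 h): 35·exp(−0.04951·5) = 27.325 mg/L
C(40) = 62.105 + 3.904 + 37.263 + 121.010 + 151.812 + 27.325 = 403.419 mg/L

403.419 mg/L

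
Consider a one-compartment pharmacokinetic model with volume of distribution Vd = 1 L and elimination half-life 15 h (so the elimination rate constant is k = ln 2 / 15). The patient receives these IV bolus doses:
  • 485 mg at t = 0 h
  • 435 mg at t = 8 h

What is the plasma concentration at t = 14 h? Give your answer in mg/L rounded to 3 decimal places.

k = ln 2 / 15 = 0.04621 per h
Dose 1 (485 mg at t=0 h): 485·exp(−0.04621·14) = 253.969 mg/L
Dose 2 (435 mg at t=8 h): 435·exp(−0.04621·6) = 329.668 mg/L
C(14) = 253.969 + 329.668 = 583.637 mg/L

583.637 mg/L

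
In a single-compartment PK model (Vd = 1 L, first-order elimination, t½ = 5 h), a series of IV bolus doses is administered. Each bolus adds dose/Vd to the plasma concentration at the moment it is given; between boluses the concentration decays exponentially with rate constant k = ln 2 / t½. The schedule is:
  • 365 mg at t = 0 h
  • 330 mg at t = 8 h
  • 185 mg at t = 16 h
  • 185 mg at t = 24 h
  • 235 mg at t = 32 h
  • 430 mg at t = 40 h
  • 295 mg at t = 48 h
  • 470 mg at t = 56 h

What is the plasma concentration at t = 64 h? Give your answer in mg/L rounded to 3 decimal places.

k = ln 2 / 5 = 0.13863 per h
Dose 1 (365 mg at t=0 h): 365·exp(−0.13863·64) = 0.051 mg/L
Dose 2 (330 mg at t=8 h): 330·exp(−0.13863·56) = 0.140 mg/L
Dose 3 (185 mg at t=16 h): 185·exp(−0.13863·48) = 0.238 mg/L
Dose 4 (185 mg at t=24 h): 185·exp(−0.13863·40) = 0.723 mg/L
Dose 5 (235 mg at t=32 h): 235·exp(−0.13863·32) = 2.783 mg/L
Dose 6 (430 mg at t=40 h): 430·exp(−0.13863·24) = 15.436 mg/L
Dose 7 (295 mg at t=48 h): 295·exp(−0.13863·16) = 32.102 mg/L
Dose 8 (470 mg at t=56 h): 470·exp(−0.13863·8) = 155.042 mg/L
C(64) = 0.051 + 0.140 + 0.238 + 0.723 + 2.783 + 15.436 + 32.102 + 155.042 = 206.515 mg/L

206.515 mg/L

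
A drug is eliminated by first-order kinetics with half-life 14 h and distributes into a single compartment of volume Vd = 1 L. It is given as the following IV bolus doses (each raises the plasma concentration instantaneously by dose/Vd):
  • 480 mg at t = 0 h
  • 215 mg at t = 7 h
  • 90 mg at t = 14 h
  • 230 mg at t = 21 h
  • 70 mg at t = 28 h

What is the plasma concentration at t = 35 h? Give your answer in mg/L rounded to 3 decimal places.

334.920 mg/L

k = ln 2 / 14 = 0.04951 per h
Dose 1 (480 mg at t=0 h): 480·exp(−0.04951·35) = 84.853 mg/L
Dose 2 (215 mg at t=7 h): 215·exp(−0.04951·28) = 53.750 mg/L
Dose 3 (90 mg at t=14 h): 90·exp(−0.04951·21) = 31.820 mg/L
Dose 4 (230 mg at t=21 h): 230·exp(−0.04951·14) = 115.000 mg/L
Dose 5 (70 mg at t=28 h): 70·exp(−0.04951·7) = 49.497 mg/L
C(35) = 84.853 + 53.750 + 31.820 + 115.000 + 49.497 = 334.920 mg/L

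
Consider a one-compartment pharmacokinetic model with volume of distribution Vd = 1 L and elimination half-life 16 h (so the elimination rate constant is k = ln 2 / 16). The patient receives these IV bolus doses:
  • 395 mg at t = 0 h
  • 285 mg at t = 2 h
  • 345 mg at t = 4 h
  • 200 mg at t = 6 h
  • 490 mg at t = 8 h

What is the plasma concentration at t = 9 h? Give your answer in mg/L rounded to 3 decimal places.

k = ln 2 / 16 = 0.04332 per h
Dose 1 (395 mg at t=0 h): 395·exp(−0.04332·9) = 267.465 mg/L
Dose 2 (285 mg at t=2 h): 285·exp(−0.04332·7) = 210.448 mg/L
Dose 3 (345 mg at t=4 h): 345·exp(−0.04332·5) = 277.810 mg/L
Dose 4 (200 mg at t=6 h): 200·exp(−0.04332·3) = 175.625 mg/L
Dose 5 (490 mg at t=8 h): 490·exp(−0.04332·1) = 469.226 mg/L
C(9) = 267.465 + 210.448 + 277.810 + 175.625 + 469.226 = 1400.574 mg/L

1400.574 mg/L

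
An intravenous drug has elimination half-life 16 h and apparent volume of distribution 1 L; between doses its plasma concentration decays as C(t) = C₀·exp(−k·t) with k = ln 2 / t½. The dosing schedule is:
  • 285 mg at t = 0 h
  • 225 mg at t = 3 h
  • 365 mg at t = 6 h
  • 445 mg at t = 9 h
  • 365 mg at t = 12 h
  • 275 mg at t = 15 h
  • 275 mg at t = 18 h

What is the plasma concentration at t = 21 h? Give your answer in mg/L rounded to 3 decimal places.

1373.779 mg/L

k = ln 2 / 16 = 0.04332 per h
Dose 1 (285 mg at t=0 h): 285·exp(−0.04332·21) = 114.747 mg/L
Dose 2 (225 mg at t=3 h): 225·exp(−0.04332·18) = 103.163 mg/L
Dose 3 (365 mg at t=6 h): 365·exp(−0.04332·15) = 190.580 mg/L
Dose 4 (445 mg at t=9 h): 445·exp(−0.04332·12) = 264.599 mg/L
Dose 5 (365 mg at t=12 h): 365·exp(−0.04332·9) = 247.152 mg/L
Dose 6 (275 mg at t=15 h): 275·exp(−0.04332·6) = 212.054 mg/L
Dose 7 (275 mg at t=18 h): 275·exp(−0.04332·3) = 241.485 mg/L
C(21) = 114.747 + 103.163 + 190.580 + 264.599 + 247.152 + 212.054 + 241.485 = 1373.779 mg/L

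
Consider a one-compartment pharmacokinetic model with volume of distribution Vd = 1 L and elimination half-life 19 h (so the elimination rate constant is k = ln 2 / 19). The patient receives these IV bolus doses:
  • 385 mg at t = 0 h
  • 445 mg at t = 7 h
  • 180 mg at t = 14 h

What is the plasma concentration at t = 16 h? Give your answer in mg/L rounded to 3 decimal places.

702.553 mg/L

k = ln 2 / 19 = 0.03648 per h
Dose 1 (385 mg at t=0 h): 385·exp(−0.03648·16) = 214.764 mg/L
Dose 2 (445 mg at t=7 h): 445·exp(−0.03648·9) = 320.455 mg/L
Dose 3 (180 mg at t=14 h): 180·exp(−0.03648·2) = 167.334 mg/L
C(16) = 214.764 + 320.455 + 167.334 = 702.553 mg/L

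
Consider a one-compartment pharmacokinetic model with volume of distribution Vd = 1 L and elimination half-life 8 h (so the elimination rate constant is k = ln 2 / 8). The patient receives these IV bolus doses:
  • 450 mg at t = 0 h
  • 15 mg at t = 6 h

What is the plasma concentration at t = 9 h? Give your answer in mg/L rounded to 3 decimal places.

k = ln 2 / 8 = 0.08664 per h
Dose 1 (450 mg at t=0 h): 450·exp(−0.08664·9) = 206.326 mg/L
Dose 2 (15 mg at t=6 h): 15·exp(−0.08664·3) = 11.567 mg/L
C(9) = 206.326 + 11.567 = 217.892 mg/L

217.892 mg/L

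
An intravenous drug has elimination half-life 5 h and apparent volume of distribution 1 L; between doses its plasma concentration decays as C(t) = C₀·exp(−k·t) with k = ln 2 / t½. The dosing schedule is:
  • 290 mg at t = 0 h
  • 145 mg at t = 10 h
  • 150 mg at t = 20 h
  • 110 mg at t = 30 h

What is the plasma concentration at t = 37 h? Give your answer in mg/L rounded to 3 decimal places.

61.043 mg/L

k = ln 2 / 5 = 0.13863 per h
Dose 1 (290 mg at t=0 h): 290·exp(−0.13863·37) = 1.717 mg/L
Dose 2 (145 mg at t=10 h): 145·exp(−0.13863·27) = 3.434 mg/L
Dose 3 (150 mg at t=20 h): 150·exp(−0.13863·17) = 14.210 mg/L
Dose 4 (110 mg at t=30 h): 110·exp(−0.13863·7) = 41.682 mg/L
C(37) = 1.717 + 3.434 + 14.210 + 41.682 = 61.043 mg/L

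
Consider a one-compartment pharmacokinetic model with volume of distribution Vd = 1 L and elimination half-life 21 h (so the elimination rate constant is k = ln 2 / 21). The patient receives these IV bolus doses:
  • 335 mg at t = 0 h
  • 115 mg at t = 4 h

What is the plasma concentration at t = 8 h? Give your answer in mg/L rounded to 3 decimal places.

k = ln 2 / 21 = 0.03301 per h
Dose 1 (335 mg at t=0 h): 335·exp(−0.03301·8) = 257.257 mg/L
Dose 2 (115 mg at t=4 h): 115·exp(−0.03301·4) = 100.776 mg/L
C(8) = 257.257 + 100.776 = 358.033 mg/L

358.033 mg/L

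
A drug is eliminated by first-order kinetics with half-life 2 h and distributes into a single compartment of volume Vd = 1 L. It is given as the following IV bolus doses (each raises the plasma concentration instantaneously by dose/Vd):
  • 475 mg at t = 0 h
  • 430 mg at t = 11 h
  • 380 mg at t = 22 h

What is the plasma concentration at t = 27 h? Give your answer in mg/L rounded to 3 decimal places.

68.896 mg/L

k = ln 2 / 2 = 0.34657 per h
Dose 1 (475 mg at t=0 h): 475·exp(−0.34657·27) = 0.041 mg/L
Dose 2 (430 mg at t=11 h): 430·exp(−0.34657·16) = 1.680 mg/L
Dose 3 (380 mg at t=22 h): 380·exp(−0.34657·5) = 67.175 mg/L
C(27) = 0.041 + 1.680 + 67.175 = 68.896 mg/L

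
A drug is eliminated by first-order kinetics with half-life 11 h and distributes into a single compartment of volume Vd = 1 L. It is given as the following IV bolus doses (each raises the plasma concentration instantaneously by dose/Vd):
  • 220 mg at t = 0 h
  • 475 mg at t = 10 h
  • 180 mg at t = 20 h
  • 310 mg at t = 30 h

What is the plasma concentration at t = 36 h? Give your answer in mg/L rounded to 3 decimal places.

393.137 mg/L

k = ln 2 / 11 = 0.06301 per h
Dose 1 (220 mg at t=0 h): 220·exp(−0.06301·36) = 22.763 mg/L
Dose 2 (475 mg at t=10 h): 475·exp(−0.06301·26) = 92.293 mg/L
Dose 3 (180 mg at t=20 h): 180·exp(−0.06301·16) = 65.677 mg/L
Dose 4 (310 mg at t=30 h): 310·exp(−0.06301·6) = 212.404 mg/L
C(36) = 22.763 + 92.293 + 65.677 + 212.404 = 393.137 mg/L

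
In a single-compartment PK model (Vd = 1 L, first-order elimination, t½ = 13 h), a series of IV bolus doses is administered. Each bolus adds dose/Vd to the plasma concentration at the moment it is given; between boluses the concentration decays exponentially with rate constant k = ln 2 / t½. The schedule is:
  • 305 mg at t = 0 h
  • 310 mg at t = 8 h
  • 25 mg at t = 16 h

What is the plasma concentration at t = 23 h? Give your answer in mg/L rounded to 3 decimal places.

k = ln 2 / 13 = 0.05332 per h
Dose 1 (305 mg at t=0 h): 305·exp(−0.05332·23) = 89.476 mg/L
Dose 2 (310 mg at t=8 h): 310·exp(−0.05332·15) = 139.322 mg/L
Dose 3 (25 mg at t=16 h): 25·exp(−0.05332·7) = 17.213 mg/L
C(23) = 89.476 + 139.322 + 17.213 = 246.011 mg/L

246.011 mg/L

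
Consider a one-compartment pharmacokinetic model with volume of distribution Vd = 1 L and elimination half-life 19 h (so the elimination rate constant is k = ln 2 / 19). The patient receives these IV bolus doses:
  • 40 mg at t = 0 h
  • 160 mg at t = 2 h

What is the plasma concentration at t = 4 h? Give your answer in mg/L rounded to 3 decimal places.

k = ln 2 / 19 = 0.03648 per h
Dose 1 (40 mg at t=0 h): 40·exp(−0.03648·4) = 34.569 mg/L
Dose 2 (160 mg at t=2 h): 160·exp(−0.03648·2) = 148.742 mg/L
C(4) = 34.569 + 148.742 = 183.311 mg/L

183.311 mg/L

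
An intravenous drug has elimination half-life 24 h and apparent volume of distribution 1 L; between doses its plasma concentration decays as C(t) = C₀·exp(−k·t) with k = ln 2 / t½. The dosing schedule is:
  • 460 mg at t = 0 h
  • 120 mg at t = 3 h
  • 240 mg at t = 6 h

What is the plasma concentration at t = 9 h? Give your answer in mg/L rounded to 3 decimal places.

k = ln 2 / 24 = 0.02888 per h
Dose 1 (460 mg at t=0 h): 460·exp(−0.02888·9) = 354.708 mg/L
Dose 2 (120 mg at t=3 h): 120·exp(−0.02888·6) = 100.908 mg/L
Dose 3 (240 mg at t=6 h): 240·exp(−0.02888·3) = 220.081 mg/L
C(9) = 354.708 + 100.908 + 220.081 = 675.697 mg/L

675.697 mg/L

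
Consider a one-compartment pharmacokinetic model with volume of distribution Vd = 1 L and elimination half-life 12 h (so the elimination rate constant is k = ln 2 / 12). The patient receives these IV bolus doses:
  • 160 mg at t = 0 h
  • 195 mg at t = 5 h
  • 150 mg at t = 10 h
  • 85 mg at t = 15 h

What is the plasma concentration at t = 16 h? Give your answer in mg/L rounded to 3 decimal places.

k = ln 2 / 12 = 0.05776 per h
Dose 1 (160 mg at t=0 h): 160·exp(−0.05776·16) = 63.496 mg/L
Dose 2 (195 mg at t=5 h): 195·exp(−0.05776·11) = 103.298 mg/L
Dose 3 (150 mg at t=10 h): 150·exp(−0.05776·6) = 106.066 mg/L
Dose 4 (85 mg at t=15 h): 85·exp(−0.05776·1) = 80.229 mg/L
C(16) = 63.496 + 103.298 + 106.066 + 80.229 = 353.089 mg/L

353.089 mg/L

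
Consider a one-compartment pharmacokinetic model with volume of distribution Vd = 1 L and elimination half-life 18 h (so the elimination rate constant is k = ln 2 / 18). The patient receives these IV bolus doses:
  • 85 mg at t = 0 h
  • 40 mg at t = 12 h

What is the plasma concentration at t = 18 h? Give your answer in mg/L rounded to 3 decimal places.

k = ln 2 / 18 = 0.03851 per h
Dose 1 (85 mg at t=0 h): 85·exp(−0.03851·18) = 42.500 mg/L
Dose 2 (40 mg at t=12 h): 40·exp(−0.03851·6) = 31.748 mg/L
C(18) = 42.500 + 31.748 = 74.248 mg/L

74.248 mg/L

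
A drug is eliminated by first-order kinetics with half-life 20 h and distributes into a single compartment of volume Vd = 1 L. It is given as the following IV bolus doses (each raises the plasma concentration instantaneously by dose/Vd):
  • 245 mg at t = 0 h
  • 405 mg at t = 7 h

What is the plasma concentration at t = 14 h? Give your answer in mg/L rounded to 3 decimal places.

468.572 mg/L

k = ln 2 / 20 = 0.03466 per h
Dose 1 (245 mg at t=0 h): 245·exp(−0.03466·14) = 150.815 mg/L
Dose 2 (405 mg at t=7 h): 405·exp(−0.03466·7) = 317.757 mg/L
C(14) = 150.815 + 317.757 = 468.572 mg/L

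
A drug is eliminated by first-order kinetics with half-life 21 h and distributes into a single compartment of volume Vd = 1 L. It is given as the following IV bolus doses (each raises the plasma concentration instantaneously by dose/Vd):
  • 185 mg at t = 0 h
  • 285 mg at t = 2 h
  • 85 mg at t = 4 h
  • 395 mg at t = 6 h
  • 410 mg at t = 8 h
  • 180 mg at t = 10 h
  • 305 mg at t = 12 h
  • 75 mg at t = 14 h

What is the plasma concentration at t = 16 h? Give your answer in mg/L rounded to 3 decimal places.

1429.789 mg/L

k = ln 2 / 21 = 0.03301 per h
Dose 1 (185 mg at t=0 h): 185·exp(−0.03301·16) = 109.098 mg/L
Dose 2 (285 mg at t=2 h): 285·exp(−0.03301·14) = 179.539 mg/L
Dose 3 (85 mg at t=4 h): 85·exp(−0.03301·12) = 57.201 mg/L
Dose 4 (395 mg at t=6 h): 395·exp(−0.03301·10) = 283.955 mg/L
Dose 5 (410 mg at t=8 h): 410·exp(−0.03301·8) = 314.851 mg/L
Dose 6 (180 mg at t=10 h): 180·exp(−0.03301·6) = 147.660 mg/L
Dose 7 (305 mg at t=12 h): 305·exp(−0.03301·4) = 267.277 mg/L
Dose 8 (75 mg at t=14 h): 75·exp(−0.03301·2) = 70.209 mg/L
C(16) = 109.098 + 179.539 + 57.201 + 283.955 + 314.851 + 147.660 + 267.277 + 70.209 = 1429.789 mg/L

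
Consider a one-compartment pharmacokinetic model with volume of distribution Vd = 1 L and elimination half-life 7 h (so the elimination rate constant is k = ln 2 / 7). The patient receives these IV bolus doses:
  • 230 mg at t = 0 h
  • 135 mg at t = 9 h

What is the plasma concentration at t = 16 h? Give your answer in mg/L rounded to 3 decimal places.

114.669 mg/L

k = ln 2 / 7 = 0.09902 per h
Dose 1 (230 mg at t=0 h): 230·exp(−0.09902·16) = 47.169 mg/L
Dose 2 (135 mg at t=9 h): 135·exp(−0.09902·7) = 67.500 mg/L
C(16) = 47.169 + 67.500 = 114.669 mg/L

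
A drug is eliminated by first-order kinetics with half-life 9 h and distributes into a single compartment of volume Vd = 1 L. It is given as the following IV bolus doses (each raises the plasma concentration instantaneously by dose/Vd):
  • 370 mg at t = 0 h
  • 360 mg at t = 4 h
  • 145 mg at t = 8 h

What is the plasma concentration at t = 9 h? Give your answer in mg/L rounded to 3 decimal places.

564.194 mg/L

k = ln 2 / 9 = 0.07702 per h
Dose 1 (370 mg at t=0 h): 370·exp(−0.07702·9) = 185.000 mg/L
Dose 2 (360 mg at t=4 h): 360·exp(−0.07702·5) = 244.942 mg/L
Dose 3 (145 mg at t=8 h): 145·exp(−0.07702·1) = 134.252 mg/L
C(9) = 185.000 + 244.942 + 134.252 = 564.194 mg/L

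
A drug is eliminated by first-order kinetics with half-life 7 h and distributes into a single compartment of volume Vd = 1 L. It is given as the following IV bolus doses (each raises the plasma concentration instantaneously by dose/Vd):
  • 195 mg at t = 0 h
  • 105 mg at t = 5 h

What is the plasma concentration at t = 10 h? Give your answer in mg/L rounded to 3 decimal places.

136.440 mg/L

k = ln 2 / 7 = 0.09902 per h
Dose 1 (195 mg at t=0 h): 195·exp(−0.09902·10) = 72.442 mg/L
Dose 2 (105 mg at t=5 h): 105·exp(−0.09902·5) = 63.998 mg/L
C(10) = 72.442 + 63.998 = 136.440 mg/L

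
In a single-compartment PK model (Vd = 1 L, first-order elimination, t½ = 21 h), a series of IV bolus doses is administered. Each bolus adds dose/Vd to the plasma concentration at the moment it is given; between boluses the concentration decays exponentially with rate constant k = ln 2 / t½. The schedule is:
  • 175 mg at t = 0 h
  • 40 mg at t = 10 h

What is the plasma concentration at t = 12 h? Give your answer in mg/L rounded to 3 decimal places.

k = ln 2 / 21 = 0.03301 per h
Dose 1 (175 mg at t=0 h): 175·exp(−0.03301·12) = 117.766 mg/L
Dose 2 (40 mg at t=10 h): 40·exp(−0.03301·2) = 37.445 mg/L
C(12) = 117.766 + 37.445 = 155.211 mg/L

155.211 mg/L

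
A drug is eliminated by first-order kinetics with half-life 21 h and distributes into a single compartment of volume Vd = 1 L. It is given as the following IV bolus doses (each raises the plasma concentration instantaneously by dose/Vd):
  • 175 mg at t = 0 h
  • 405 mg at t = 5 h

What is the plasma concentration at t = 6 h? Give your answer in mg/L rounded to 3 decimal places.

k = ln 2 / 21 = 0.03301 per h
Dose 1 (175 mg at t=0 h): 175·exp(−0.03301·6) = 143.559 mg/L
Dose 2 (405 mg at t=5 h): 405·exp(−0.03301·1) = 391.850 mg/L
C(6) = 143.559 + 391.850 = 535.409 mg/L

535.409 mg/L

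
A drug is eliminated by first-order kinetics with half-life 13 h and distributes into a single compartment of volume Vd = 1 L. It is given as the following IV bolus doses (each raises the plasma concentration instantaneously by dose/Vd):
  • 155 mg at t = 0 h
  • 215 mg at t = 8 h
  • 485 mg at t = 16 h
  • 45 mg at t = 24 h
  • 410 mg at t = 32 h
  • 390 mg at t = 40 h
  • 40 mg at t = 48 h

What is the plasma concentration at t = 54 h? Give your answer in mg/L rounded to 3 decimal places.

k = ln 2 / 13 = 0.05332 per h
Dose 1 (155 mg at t=0 h): 155·exp(−0.05332·54) = 8.708 mg/L
Dose 2 (215 mg at t=8 h): 215·exp(−0.05332·46) = 18.504 mg/L
Dose 3 (485 mg at t=16 h): 485·exp(−0.05332·38) = 63.945 mg/L
Dose 4 (45 mg at t=24 h): 45·exp(−0.05332·30) = 9.089 mg/L
Dose 5 (410 mg at t=32 h): 410·exp(−0.05332·22) = 126.867 mg/L
Dose 6 (390 mg at t=40 h): 390·exp(−0.05332·14) = 184.875 mg/L
Dose 7 (40 mg at t=48 h): 40·exp(−0.05332·6) = 29.048 mg/L
C(54) = 8.708 + 18.504 + 63.945 + 9.089 + 126.867 + 184.875 + 29.048 = 441.036 mg/L

441.036 mg/L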